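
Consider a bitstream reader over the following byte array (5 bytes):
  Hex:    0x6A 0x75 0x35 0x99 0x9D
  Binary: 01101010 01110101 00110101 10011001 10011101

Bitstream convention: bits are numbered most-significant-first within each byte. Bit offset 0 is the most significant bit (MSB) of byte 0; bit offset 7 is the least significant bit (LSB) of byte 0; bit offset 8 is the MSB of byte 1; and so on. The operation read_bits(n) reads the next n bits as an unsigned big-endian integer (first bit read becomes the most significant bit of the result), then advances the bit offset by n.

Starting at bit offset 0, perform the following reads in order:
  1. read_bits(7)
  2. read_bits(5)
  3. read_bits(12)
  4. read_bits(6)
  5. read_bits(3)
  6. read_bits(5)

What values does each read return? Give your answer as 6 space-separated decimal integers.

Answer: 53 7 1333 38 3 7

Derivation:
Read 1: bits[0:7] width=7 -> value=53 (bin 0110101); offset now 7 = byte 0 bit 7; 33 bits remain
Read 2: bits[7:12] width=5 -> value=7 (bin 00111); offset now 12 = byte 1 bit 4; 28 bits remain
Read 3: bits[12:24] width=12 -> value=1333 (bin 010100110101); offset now 24 = byte 3 bit 0; 16 bits remain
Read 4: bits[24:30] width=6 -> value=38 (bin 100110); offset now 30 = byte 3 bit 6; 10 bits remain
Read 5: bits[30:33] width=3 -> value=3 (bin 011); offset now 33 = byte 4 bit 1; 7 bits remain
Read 6: bits[33:38] width=5 -> value=7 (bin 00111); offset now 38 = byte 4 bit 6; 2 bits remain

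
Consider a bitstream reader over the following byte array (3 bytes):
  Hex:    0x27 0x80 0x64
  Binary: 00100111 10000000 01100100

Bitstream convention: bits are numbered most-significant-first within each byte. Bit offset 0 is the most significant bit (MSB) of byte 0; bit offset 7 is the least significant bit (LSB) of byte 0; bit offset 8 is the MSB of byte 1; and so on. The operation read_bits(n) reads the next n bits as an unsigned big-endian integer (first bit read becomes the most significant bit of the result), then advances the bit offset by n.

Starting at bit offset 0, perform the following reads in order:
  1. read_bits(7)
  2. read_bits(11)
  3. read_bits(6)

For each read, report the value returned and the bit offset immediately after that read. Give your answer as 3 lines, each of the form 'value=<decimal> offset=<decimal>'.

Answer: value=19 offset=7
value=1537 offset=18
value=36 offset=24

Derivation:
Read 1: bits[0:7] width=7 -> value=19 (bin 0010011); offset now 7 = byte 0 bit 7; 17 bits remain
Read 2: bits[7:18] width=11 -> value=1537 (bin 11000000001); offset now 18 = byte 2 bit 2; 6 bits remain
Read 3: bits[18:24] width=6 -> value=36 (bin 100100); offset now 24 = byte 3 bit 0; 0 bits remain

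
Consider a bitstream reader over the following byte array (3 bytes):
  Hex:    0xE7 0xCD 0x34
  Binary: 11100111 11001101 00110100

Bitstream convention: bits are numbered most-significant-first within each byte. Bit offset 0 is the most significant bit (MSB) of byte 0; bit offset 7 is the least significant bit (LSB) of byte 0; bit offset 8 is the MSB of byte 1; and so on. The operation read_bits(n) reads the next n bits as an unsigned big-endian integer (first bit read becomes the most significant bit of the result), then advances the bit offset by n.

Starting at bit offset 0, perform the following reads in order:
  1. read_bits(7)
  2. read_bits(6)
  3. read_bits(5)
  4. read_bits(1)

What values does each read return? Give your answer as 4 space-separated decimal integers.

Read 1: bits[0:7] width=7 -> value=115 (bin 1110011); offset now 7 = byte 0 bit 7; 17 bits remain
Read 2: bits[7:13] width=6 -> value=57 (bin 111001); offset now 13 = byte 1 bit 5; 11 bits remain
Read 3: bits[13:18] width=5 -> value=20 (bin 10100); offset now 18 = byte 2 bit 2; 6 bits remain
Read 4: bits[18:19] width=1 -> value=1 (bin 1); offset now 19 = byte 2 bit 3; 5 bits remain

Answer: 115 57 20 1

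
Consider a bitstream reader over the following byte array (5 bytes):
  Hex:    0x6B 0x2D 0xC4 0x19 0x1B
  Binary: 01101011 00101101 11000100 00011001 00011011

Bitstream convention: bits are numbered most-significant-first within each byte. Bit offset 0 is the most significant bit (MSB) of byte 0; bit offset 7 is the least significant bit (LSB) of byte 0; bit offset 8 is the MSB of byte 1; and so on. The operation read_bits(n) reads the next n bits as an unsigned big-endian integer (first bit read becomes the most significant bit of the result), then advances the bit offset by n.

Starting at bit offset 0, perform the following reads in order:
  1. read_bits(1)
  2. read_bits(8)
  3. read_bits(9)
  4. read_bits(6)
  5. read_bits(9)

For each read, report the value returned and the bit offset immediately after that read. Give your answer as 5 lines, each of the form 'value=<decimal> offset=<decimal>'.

Read 1: bits[0:1] width=1 -> value=0 (bin 0); offset now 1 = byte 0 bit 1; 39 bits remain
Read 2: bits[1:9] width=8 -> value=214 (bin 11010110); offset now 9 = byte 1 bit 1; 31 bits remain
Read 3: bits[9:18] width=9 -> value=183 (bin 010110111); offset now 18 = byte 2 bit 2; 22 bits remain
Read 4: bits[18:24] width=6 -> value=4 (bin 000100); offset now 24 = byte 3 bit 0; 16 bits remain
Read 5: bits[24:33] width=9 -> value=50 (bin 000110010); offset now 33 = byte 4 bit 1; 7 bits remain

Answer: value=0 offset=1
value=214 offset=9
value=183 offset=18
value=4 offset=24
value=50 offset=33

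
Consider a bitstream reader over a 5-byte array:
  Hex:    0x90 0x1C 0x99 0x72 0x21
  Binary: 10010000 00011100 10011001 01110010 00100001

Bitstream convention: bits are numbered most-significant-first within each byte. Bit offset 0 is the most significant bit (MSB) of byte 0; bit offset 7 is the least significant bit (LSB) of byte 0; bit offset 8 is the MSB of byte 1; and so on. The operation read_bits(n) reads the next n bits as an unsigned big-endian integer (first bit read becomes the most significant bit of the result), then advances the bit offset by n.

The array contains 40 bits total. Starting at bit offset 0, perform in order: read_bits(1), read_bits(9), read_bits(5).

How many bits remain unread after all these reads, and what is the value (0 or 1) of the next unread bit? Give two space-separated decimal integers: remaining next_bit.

Answer: 25 0

Derivation:
Read 1: bits[0:1] width=1 -> value=1 (bin 1); offset now 1 = byte 0 bit 1; 39 bits remain
Read 2: bits[1:10] width=9 -> value=64 (bin 001000000); offset now 10 = byte 1 bit 2; 30 bits remain
Read 3: bits[10:15] width=5 -> value=14 (bin 01110); offset now 15 = byte 1 bit 7; 25 bits remain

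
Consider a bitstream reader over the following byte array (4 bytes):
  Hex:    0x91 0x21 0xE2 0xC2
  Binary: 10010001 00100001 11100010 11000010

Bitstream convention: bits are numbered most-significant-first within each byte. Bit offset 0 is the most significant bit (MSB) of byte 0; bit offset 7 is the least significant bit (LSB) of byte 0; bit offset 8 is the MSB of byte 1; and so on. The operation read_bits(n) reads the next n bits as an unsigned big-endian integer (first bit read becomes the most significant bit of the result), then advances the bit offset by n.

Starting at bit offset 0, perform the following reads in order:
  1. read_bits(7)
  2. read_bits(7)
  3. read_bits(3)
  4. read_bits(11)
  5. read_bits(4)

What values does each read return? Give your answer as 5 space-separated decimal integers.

Read 1: bits[0:7] width=7 -> value=72 (bin 1001000); offset now 7 = byte 0 bit 7; 25 bits remain
Read 2: bits[7:14] width=7 -> value=72 (bin 1001000); offset now 14 = byte 1 bit 6; 18 bits remain
Read 3: bits[14:17] width=3 -> value=3 (bin 011); offset now 17 = byte 2 bit 1; 15 bits remain
Read 4: bits[17:28] width=11 -> value=1580 (bin 11000101100); offset now 28 = byte 3 bit 4; 4 bits remain
Read 5: bits[28:32] width=4 -> value=2 (bin 0010); offset now 32 = byte 4 bit 0; 0 bits remain

Answer: 72 72 3 1580 2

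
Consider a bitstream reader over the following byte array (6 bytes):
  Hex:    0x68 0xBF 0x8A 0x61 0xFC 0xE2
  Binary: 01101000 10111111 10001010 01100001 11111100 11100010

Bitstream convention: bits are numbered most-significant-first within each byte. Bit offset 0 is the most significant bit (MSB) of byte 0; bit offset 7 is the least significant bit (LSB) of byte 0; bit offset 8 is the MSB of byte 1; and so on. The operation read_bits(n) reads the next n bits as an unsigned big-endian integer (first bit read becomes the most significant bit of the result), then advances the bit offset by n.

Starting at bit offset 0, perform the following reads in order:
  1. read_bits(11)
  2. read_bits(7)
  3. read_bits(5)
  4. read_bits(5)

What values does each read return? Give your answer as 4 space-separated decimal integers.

Read 1: bits[0:11] width=11 -> value=837 (bin 01101000101); offset now 11 = byte 1 bit 3; 37 bits remain
Read 2: bits[11:18] width=7 -> value=126 (bin 1111110); offset now 18 = byte 2 bit 2; 30 bits remain
Read 3: bits[18:23] width=5 -> value=5 (bin 00101); offset now 23 = byte 2 bit 7; 25 bits remain
Read 4: bits[23:28] width=5 -> value=6 (bin 00110); offset now 28 = byte 3 bit 4; 20 bits remain

Answer: 837 126 5 6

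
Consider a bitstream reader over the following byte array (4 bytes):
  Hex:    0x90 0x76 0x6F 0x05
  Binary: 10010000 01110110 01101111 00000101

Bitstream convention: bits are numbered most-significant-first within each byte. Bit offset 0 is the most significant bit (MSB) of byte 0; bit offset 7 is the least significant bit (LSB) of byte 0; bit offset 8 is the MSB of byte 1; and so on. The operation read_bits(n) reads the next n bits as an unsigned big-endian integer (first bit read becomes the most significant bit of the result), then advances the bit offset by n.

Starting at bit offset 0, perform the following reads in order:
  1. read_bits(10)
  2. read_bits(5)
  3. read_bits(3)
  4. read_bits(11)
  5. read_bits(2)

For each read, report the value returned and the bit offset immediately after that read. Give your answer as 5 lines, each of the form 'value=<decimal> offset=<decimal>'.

Read 1: bits[0:10] width=10 -> value=577 (bin 1001000001); offset now 10 = byte 1 bit 2; 22 bits remain
Read 2: bits[10:15] width=5 -> value=27 (bin 11011); offset now 15 = byte 1 bit 7; 17 bits remain
Read 3: bits[15:18] width=3 -> value=1 (bin 001); offset now 18 = byte 2 bit 2; 14 bits remain
Read 4: bits[18:29] width=11 -> value=1504 (bin 10111100000); offset now 29 = byte 3 bit 5; 3 bits remain
Read 5: bits[29:31] width=2 -> value=2 (bin 10); offset now 31 = byte 3 bit 7; 1 bits remain

Answer: value=577 offset=10
value=27 offset=15
value=1 offset=18
value=1504 offset=29
value=2 offset=31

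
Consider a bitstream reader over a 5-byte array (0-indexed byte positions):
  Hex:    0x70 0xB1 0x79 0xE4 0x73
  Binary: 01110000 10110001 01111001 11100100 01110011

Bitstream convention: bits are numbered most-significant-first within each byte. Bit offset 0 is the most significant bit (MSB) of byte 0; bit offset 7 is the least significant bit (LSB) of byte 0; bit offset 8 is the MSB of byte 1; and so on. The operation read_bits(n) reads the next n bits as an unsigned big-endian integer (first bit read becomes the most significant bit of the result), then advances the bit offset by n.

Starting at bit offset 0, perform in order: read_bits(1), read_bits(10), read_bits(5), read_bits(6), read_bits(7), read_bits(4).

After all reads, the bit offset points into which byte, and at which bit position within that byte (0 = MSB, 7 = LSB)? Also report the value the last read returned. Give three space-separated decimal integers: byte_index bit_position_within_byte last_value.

Read 1: bits[0:1] width=1 -> value=0 (bin 0); offset now 1 = byte 0 bit 1; 39 bits remain
Read 2: bits[1:11] width=10 -> value=901 (bin 1110000101); offset now 11 = byte 1 bit 3; 29 bits remain
Read 3: bits[11:16] width=5 -> value=17 (bin 10001); offset now 16 = byte 2 bit 0; 24 bits remain
Read 4: bits[16:22] width=6 -> value=30 (bin 011110); offset now 22 = byte 2 bit 6; 18 bits remain
Read 5: bits[22:29] width=7 -> value=60 (bin 0111100); offset now 29 = byte 3 bit 5; 11 bits remain
Read 6: bits[29:33] width=4 -> value=8 (bin 1000); offset now 33 = byte 4 bit 1; 7 bits remain

Answer: 4 1 8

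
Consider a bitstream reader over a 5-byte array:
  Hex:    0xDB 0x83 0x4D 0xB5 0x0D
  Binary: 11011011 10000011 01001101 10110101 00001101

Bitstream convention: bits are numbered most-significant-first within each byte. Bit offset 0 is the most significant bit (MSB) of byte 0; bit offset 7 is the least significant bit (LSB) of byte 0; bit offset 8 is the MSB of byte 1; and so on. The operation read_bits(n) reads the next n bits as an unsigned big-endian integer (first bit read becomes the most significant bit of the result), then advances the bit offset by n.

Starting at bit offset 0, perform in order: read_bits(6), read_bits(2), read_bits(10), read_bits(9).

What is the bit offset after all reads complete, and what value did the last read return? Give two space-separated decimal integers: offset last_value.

Read 1: bits[0:6] width=6 -> value=54 (bin 110110); offset now 6 = byte 0 bit 6; 34 bits remain
Read 2: bits[6:8] width=2 -> value=3 (bin 11); offset now 8 = byte 1 bit 0; 32 bits remain
Read 3: bits[8:18] width=10 -> value=525 (bin 1000001101); offset now 18 = byte 2 bit 2; 22 bits remain
Read 4: bits[18:27] width=9 -> value=109 (bin 001101101); offset now 27 = byte 3 bit 3; 13 bits remain

Answer: 27 109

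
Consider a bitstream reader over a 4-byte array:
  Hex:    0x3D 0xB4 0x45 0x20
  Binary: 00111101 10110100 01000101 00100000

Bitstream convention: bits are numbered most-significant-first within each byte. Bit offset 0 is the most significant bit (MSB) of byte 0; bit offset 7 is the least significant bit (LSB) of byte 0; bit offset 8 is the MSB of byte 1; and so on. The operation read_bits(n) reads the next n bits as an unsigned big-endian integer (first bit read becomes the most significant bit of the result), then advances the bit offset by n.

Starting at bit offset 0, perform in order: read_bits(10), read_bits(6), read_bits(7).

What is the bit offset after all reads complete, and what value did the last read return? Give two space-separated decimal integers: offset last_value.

Answer: 23 34

Derivation:
Read 1: bits[0:10] width=10 -> value=246 (bin 0011110110); offset now 10 = byte 1 bit 2; 22 bits remain
Read 2: bits[10:16] width=6 -> value=52 (bin 110100); offset now 16 = byte 2 bit 0; 16 bits remain
Read 3: bits[16:23] width=7 -> value=34 (bin 0100010); offset now 23 = byte 2 bit 7; 9 bits remain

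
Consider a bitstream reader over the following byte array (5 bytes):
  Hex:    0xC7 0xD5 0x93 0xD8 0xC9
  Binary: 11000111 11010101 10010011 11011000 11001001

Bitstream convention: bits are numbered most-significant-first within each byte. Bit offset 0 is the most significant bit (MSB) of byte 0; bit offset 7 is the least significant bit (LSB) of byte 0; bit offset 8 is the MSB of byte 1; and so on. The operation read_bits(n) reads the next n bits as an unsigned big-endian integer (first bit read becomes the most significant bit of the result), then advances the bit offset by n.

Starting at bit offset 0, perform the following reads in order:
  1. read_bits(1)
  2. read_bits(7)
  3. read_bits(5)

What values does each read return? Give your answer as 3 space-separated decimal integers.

Read 1: bits[0:1] width=1 -> value=1 (bin 1); offset now 1 = byte 0 bit 1; 39 bits remain
Read 2: bits[1:8] width=7 -> value=71 (bin 1000111); offset now 8 = byte 1 bit 0; 32 bits remain
Read 3: bits[8:13] width=5 -> value=26 (bin 11010); offset now 13 = byte 1 bit 5; 27 bits remain

Answer: 1 71 26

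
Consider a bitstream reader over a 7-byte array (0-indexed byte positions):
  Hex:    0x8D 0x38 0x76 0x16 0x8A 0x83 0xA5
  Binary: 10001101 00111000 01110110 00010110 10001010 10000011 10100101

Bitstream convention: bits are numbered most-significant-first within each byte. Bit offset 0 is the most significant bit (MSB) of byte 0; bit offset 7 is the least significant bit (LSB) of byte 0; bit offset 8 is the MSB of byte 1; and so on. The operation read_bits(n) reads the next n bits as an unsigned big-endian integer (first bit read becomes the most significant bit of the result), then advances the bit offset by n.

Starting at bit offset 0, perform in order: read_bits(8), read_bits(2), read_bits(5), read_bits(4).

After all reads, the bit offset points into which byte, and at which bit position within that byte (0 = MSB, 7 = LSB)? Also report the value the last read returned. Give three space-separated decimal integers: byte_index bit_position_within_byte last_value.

Answer: 2 3 3

Derivation:
Read 1: bits[0:8] width=8 -> value=141 (bin 10001101); offset now 8 = byte 1 bit 0; 48 bits remain
Read 2: bits[8:10] width=2 -> value=0 (bin 00); offset now 10 = byte 1 bit 2; 46 bits remain
Read 3: bits[10:15] width=5 -> value=28 (bin 11100); offset now 15 = byte 1 bit 7; 41 bits remain
Read 4: bits[15:19] width=4 -> value=3 (bin 0011); offset now 19 = byte 2 bit 3; 37 bits remain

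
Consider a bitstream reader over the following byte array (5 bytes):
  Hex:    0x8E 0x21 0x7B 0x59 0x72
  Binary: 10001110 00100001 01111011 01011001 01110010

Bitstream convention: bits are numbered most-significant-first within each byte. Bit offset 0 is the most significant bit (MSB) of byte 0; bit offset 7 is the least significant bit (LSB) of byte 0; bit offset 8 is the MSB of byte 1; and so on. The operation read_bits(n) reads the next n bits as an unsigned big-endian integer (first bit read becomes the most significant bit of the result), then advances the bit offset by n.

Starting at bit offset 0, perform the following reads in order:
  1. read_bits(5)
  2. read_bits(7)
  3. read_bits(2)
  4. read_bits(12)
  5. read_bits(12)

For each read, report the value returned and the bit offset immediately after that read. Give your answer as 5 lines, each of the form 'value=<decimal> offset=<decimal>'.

Answer: value=17 offset=5
value=98 offset=12
value=0 offset=14
value=1517 offset=26
value=1628 offset=38

Derivation:
Read 1: bits[0:5] width=5 -> value=17 (bin 10001); offset now 5 = byte 0 bit 5; 35 bits remain
Read 2: bits[5:12] width=7 -> value=98 (bin 1100010); offset now 12 = byte 1 bit 4; 28 bits remain
Read 3: bits[12:14] width=2 -> value=0 (bin 00); offset now 14 = byte 1 bit 6; 26 bits remain
Read 4: bits[14:26] width=12 -> value=1517 (bin 010111101101); offset now 26 = byte 3 bit 2; 14 bits remain
Read 5: bits[26:38] width=12 -> value=1628 (bin 011001011100); offset now 38 = byte 4 bit 6; 2 bits remain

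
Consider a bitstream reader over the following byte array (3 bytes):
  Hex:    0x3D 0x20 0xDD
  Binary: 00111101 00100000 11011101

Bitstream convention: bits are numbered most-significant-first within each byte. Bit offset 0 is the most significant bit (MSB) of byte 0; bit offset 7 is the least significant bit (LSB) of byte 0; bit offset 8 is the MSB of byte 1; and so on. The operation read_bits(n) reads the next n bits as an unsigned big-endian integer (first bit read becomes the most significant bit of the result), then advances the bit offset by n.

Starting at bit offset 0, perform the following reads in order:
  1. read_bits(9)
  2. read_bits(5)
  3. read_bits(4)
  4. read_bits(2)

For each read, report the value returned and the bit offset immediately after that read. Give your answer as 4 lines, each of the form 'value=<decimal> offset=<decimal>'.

Read 1: bits[0:9] width=9 -> value=122 (bin 001111010); offset now 9 = byte 1 bit 1; 15 bits remain
Read 2: bits[9:14] width=5 -> value=8 (bin 01000); offset now 14 = byte 1 bit 6; 10 bits remain
Read 3: bits[14:18] width=4 -> value=3 (bin 0011); offset now 18 = byte 2 bit 2; 6 bits remain
Read 4: bits[18:20] width=2 -> value=1 (bin 01); offset now 20 = byte 2 bit 4; 4 bits remain

Answer: value=122 offset=9
value=8 offset=14
value=3 offset=18
value=1 offset=20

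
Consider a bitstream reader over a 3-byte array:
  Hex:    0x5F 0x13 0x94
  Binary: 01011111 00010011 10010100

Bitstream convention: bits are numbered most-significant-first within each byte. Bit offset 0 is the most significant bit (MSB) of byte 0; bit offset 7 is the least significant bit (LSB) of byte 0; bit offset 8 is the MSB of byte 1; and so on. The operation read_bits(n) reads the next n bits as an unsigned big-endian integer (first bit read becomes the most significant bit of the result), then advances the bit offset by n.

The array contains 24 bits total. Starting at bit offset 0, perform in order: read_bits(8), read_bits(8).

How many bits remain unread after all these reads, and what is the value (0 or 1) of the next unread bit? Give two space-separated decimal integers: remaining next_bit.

Answer: 8 1

Derivation:
Read 1: bits[0:8] width=8 -> value=95 (bin 01011111); offset now 8 = byte 1 bit 0; 16 bits remain
Read 2: bits[8:16] width=8 -> value=19 (bin 00010011); offset now 16 = byte 2 bit 0; 8 bits remain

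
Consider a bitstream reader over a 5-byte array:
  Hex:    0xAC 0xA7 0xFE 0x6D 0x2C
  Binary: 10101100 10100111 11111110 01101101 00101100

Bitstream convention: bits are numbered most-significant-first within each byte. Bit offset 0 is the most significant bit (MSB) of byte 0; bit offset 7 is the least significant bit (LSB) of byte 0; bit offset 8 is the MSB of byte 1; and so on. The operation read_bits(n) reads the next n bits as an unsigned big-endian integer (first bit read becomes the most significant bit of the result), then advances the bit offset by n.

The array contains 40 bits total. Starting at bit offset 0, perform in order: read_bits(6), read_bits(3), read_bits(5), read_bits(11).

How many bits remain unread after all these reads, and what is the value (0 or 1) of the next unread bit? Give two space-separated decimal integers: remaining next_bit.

Answer: 15 1

Derivation:
Read 1: bits[0:6] width=6 -> value=43 (bin 101011); offset now 6 = byte 0 bit 6; 34 bits remain
Read 2: bits[6:9] width=3 -> value=1 (bin 001); offset now 9 = byte 1 bit 1; 31 bits remain
Read 3: bits[9:14] width=5 -> value=9 (bin 01001); offset now 14 = byte 1 bit 6; 26 bits remain
Read 4: bits[14:25] width=11 -> value=2044 (bin 11111111100); offset now 25 = byte 3 bit 1; 15 bits remain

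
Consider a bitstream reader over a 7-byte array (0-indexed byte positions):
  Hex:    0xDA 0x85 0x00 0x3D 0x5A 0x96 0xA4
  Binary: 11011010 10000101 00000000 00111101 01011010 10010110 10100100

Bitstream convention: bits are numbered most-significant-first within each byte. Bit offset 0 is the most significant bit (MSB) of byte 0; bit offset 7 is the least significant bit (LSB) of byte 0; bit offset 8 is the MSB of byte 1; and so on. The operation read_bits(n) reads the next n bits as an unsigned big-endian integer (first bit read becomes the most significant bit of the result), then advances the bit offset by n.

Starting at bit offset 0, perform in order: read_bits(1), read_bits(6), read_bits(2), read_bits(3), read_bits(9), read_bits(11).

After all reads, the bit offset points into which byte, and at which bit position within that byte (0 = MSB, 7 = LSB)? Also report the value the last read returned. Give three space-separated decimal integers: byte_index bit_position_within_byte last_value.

Read 1: bits[0:1] width=1 -> value=1 (bin 1); offset now 1 = byte 0 bit 1; 55 bits remain
Read 2: bits[1:7] width=6 -> value=45 (bin 101101); offset now 7 = byte 0 bit 7; 49 bits remain
Read 3: bits[7:9] width=2 -> value=1 (bin 01); offset now 9 = byte 1 bit 1; 47 bits remain
Read 4: bits[9:12] width=3 -> value=0 (bin 000); offset now 12 = byte 1 bit 4; 44 bits remain
Read 5: bits[12:21] width=9 -> value=160 (bin 010100000); offset now 21 = byte 2 bit 5; 35 bits remain
Read 6: bits[21:32] width=11 -> value=61 (bin 00000111101); offset now 32 = byte 4 bit 0; 24 bits remain

Answer: 4 0 61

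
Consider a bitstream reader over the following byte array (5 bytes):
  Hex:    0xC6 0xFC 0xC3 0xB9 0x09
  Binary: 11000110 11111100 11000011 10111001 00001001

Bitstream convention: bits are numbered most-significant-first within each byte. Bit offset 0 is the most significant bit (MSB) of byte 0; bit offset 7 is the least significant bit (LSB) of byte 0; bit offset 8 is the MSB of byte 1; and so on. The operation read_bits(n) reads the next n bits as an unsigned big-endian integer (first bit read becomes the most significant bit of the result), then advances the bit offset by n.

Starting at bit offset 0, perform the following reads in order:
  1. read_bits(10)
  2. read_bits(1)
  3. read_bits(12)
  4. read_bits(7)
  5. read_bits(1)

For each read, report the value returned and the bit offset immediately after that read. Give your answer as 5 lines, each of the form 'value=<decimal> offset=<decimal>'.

Answer: value=795 offset=10
value=1 offset=11
value=3681 offset=23
value=110 offset=30
value=0 offset=31

Derivation:
Read 1: bits[0:10] width=10 -> value=795 (bin 1100011011); offset now 10 = byte 1 bit 2; 30 bits remain
Read 2: bits[10:11] width=1 -> value=1 (bin 1); offset now 11 = byte 1 bit 3; 29 bits remain
Read 3: bits[11:23] width=12 -> value=3681 (bin 111001100001); offset now 23 = byte 2 bit 7; 17 bits remain
Read 4: bits[23:30] width=7 -> value=110 (bin 1101110); offset now 30 = byte 3 bit 6; 10 bits remain
Read 5: bits[30:31] width=1 -> value=0 (bin 0); offset now 31 = byte 3 bit 7; 9 bits remain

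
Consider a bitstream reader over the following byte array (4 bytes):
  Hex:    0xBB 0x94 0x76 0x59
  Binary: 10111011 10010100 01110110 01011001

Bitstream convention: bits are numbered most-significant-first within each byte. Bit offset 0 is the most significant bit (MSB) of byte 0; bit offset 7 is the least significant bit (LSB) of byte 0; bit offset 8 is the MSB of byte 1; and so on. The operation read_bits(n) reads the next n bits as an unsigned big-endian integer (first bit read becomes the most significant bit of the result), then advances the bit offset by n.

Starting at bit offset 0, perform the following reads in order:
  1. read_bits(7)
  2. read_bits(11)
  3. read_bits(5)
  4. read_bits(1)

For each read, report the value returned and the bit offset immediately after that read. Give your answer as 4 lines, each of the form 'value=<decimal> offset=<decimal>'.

Read 1: bits[0:7] width=7 -> value=93 (bin 1011101); offset now 7 = byte 0 bit 7; 25 bits remain
Read 2: bits[7:18] width=11 -> value=1617 (bin 11001010001); offset now 18 = byte 2 bit 2; 14 bits remain
Read 3: bits[18:23] width=5 -> value=27 (bin 11011); offset now 23 = byte 2 bit 7; 9 bits remain
Read 4: bits[23:24] width=1 -> value=0 (bin 0); offset now 24 = byte 3 bit 0; 8 bits remain

Answer: value=93 offset=7
value=1617 offset=18
value=27 offset=23
value=0 offset=24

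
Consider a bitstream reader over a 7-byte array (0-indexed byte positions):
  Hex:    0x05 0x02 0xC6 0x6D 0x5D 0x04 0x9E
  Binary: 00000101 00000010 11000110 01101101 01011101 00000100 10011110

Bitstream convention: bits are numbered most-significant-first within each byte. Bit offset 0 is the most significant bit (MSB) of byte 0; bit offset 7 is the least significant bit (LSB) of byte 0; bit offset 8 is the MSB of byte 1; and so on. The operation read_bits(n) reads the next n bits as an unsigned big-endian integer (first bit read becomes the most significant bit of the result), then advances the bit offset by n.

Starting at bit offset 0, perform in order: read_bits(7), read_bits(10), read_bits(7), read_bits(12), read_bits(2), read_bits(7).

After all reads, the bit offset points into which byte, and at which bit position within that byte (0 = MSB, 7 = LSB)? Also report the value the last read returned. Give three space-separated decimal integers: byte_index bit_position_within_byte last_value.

Answer: 5 5 32

Derivation:
Read 1: bits[0:7] width=7 -> value=2 (bin 0000010); offset now 7 = byte 0 bit 7; 49 bits remain
Read 2: bits[7:17] width=10 -> value=517 (bin 1000000101); offset now 17 = byte 2 bit 1; 39 bits remain
Read 3: bits[17:24] width=7 -> value=70 (bin 1000110); offset now 24 = byte 3 bit 0; 32 bits remain
Read 4: bits[24:36] width=12 -> value=1749 (bin 011011010101); offset now 36 = byte 4 bit 4; 20 bits remain
Read 5: bits[36:38] width=2 -> value=3 (bin 11); offset now 38 = byte 4 bit 6; 18 bits remain
Read 6: bits[38:45] width=7 -> value=32 (bin 0100000); offset now 45 = byte 5 bit 5; 11 bits remain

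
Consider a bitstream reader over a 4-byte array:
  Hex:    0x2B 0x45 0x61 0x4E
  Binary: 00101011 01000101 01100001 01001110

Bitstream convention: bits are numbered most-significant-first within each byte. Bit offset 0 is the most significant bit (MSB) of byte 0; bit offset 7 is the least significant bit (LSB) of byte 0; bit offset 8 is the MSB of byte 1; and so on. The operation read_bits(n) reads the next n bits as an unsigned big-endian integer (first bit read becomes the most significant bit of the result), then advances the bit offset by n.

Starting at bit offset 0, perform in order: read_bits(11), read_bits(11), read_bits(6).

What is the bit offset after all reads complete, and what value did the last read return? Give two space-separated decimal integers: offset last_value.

Read 1: bits[0:11] width=11 -> value=346 (bin 00101011010); offset now 11 = byte 1 bit 3; 21 bits remain
Read 2: bits[11:22] width=11 -> value=344 (bin 00101011000); offset now 22 = byte 2 bit 6; 10 bits remain
Read 3: bits[22:28] width=6 -> value=20 (bin 010100); offset now 28 = byte 3 bit 4; 4 bits remain

Answer: 28 20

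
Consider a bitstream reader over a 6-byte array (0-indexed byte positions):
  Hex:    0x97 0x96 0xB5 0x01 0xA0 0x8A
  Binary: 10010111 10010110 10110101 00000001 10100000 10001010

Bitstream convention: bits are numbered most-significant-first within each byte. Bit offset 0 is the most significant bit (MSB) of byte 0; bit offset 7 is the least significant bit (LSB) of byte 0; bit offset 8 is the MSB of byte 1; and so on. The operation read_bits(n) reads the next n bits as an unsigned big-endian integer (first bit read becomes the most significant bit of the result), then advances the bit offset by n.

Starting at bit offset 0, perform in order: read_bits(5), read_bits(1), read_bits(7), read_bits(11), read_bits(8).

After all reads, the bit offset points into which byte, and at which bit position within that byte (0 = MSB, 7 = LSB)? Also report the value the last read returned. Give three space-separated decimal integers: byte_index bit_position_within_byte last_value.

Answer: 4 0 1

Derivation:
Read 1: bits[0:5] width=5 -> value=18 (bin 10010); offset now 5 = byte 0 bit 5; 43 bits remain
Read 2: bits[5:6] width=1 -> value=1 (bin 1); offset now 6 = byte 0 bit 6; 42 bits remain
Read 3: bits[6:13] width=7 -> value=114 (bin 1110010); offset now 13 = byte 1 bit 5; 35 bits remain
Read 4: bits[13:24] width=11 -> value=1717 (bin 11010110101); offset now 24 = byte 3 bit 0; 24 bits remain
Read 5: bits[24:32] width=8 -> value=1 (bin 00000001); offset now 32 = byte 4 bit 0; 16 bits remain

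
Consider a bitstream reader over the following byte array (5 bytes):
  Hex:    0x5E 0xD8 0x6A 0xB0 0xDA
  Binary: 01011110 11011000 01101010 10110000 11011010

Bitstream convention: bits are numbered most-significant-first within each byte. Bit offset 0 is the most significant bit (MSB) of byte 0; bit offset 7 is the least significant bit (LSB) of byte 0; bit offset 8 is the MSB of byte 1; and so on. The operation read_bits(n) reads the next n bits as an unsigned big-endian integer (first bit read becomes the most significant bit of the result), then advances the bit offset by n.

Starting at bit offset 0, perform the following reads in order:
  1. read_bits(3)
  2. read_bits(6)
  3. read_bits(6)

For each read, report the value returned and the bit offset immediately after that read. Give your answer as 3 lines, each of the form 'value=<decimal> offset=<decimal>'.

Read 1: bits[0:3] width=3 -> value=2 (bin 010); offset now 3 = byte 0 bit 3; 37 bits remain
Read 2: bits[3:9] width=6 -> value=61 (bin 111101); offset now 9 = byte 1 bit 1; 31 bits remain
Read 3: bits[9:15] width=6 -> value=44 (bin 101100); offset now 15 = byte 1 bit 7; 25 bits remain

Answer: value=2 offset=3
value=61 offset=9
value=44 offset=15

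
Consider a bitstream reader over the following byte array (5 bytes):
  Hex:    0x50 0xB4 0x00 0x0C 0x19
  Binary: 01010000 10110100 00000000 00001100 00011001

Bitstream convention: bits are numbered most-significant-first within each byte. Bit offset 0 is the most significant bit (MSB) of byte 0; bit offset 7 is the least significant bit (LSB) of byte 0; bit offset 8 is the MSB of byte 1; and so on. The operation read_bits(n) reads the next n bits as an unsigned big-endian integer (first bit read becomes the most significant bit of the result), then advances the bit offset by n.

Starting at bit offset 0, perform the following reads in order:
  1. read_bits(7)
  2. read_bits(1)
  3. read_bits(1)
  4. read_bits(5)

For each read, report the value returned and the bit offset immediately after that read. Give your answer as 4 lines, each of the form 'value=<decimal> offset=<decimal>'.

Read 1: bits[0:7] width=7 -> value=40 (bin 0101000); offset now 7 = byte 0 bit 7; 33 bits remain
Read 2: bits[7:8] width=1 -> value=0 (bin 0); offset now 8 = byte 1 bit 0; 32 bits remain
Read 3: bits[8:9] width=1 -> value=1 (bin 1); offset now 9 = byte 1 bit 1; 31 bits remain
Read 4: bits[9:14] width=5 -> value=13 (bin 01101); offset now 14 = byte 1 bit 6; 26 bits remain

Answer: value=40 offset=7
value=0 offset=8
value=1 offset=9
value=13 offset=14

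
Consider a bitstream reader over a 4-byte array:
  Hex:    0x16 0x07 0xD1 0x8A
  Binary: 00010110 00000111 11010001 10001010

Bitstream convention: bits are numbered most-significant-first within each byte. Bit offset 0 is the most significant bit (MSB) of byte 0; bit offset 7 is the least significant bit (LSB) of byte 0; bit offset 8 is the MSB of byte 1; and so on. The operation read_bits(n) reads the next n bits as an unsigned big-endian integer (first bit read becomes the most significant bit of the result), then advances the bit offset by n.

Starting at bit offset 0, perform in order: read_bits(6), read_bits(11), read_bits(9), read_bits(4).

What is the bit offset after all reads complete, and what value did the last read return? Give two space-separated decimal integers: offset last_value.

Read 1: bits[0:6] width=6 -> value=5 (bin 000101); offset now 6 = byte 0 bit 6; 26 bits remain
Read 2: bits[6:17] width=11 -> value=1039 (bin 10000001111); offset now 17 = byte 2 bit 1; 15 bits remain
Read 3: bits[17:26] width=9 -> value=326 (bin 101000110); offset now 26 = byte 3 bit 2; 6 bits remain
Read 4: bits[26:30] width=4 -> value=2 (bin 0010); offset now 30 = byte 3 bit 6; 2 bits remain

Answer: 30 2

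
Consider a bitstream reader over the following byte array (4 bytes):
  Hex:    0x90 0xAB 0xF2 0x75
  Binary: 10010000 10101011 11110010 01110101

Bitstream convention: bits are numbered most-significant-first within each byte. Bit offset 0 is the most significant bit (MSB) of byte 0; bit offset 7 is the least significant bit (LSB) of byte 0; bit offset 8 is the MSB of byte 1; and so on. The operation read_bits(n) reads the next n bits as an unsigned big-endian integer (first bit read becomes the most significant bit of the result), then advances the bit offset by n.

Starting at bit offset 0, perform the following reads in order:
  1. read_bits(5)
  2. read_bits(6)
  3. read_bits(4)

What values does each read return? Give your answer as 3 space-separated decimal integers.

Read 1: bits[0:5] width=5 -> value=18 (bin 10010); offset now 5 = byte 0 bit 5; 27 bits remain
Read 2: bits[5:11] width=6 -> value=5 (bin 000101); offset now 11 = byte 1 bit 3; 21 bits remain
Read 3: bits[11:15] width=4 -> value=5 (bin 0101); offset now 15 = byte 1 bit 7; 17 bits remain

Answer: 18 5 5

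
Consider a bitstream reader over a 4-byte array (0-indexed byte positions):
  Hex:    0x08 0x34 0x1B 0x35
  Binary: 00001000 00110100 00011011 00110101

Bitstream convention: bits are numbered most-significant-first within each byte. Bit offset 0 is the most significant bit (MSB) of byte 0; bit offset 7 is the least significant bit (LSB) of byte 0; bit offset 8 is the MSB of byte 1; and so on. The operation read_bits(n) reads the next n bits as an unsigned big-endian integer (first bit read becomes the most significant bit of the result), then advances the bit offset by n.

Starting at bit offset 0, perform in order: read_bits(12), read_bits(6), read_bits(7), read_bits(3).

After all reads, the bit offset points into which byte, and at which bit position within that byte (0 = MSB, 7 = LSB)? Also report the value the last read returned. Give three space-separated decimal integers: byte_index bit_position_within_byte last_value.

Answer: 3 4 3

Derivation:
Read 1: bits[0:12] width=12 -> value=131 (bin 000010000011); offset now 12 = byte 1 bit 4; 20 bits remain
Read 2: bits[12:18] width=6 -> value=16 (bin 010000); offset now 18 = byte 2 bit 2; 14 bits remain
Read 3: bits[18:25] width=7 -> value=54 (bin 0110110); offset now 25 = byte 3 bit 1; 7 bits remain
Read 4: bits[25:28] width=3 -> value=3 (bin 011); offset now 28 = byte 3 bit 4; 4 bits remain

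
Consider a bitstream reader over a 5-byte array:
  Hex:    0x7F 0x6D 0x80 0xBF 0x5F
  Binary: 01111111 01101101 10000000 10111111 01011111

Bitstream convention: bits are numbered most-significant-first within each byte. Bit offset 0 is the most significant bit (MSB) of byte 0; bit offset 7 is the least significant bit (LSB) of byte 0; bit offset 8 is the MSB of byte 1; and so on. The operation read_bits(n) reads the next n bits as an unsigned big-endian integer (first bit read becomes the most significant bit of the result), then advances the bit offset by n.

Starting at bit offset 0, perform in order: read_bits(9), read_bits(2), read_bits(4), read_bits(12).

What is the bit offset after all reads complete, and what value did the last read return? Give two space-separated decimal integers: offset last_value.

Read 1: bits[0:9] width=9 -> value=254 (bin 011111110); offset now 9 = byte 1 bit 1; 31 bits remain
Read 2: bits[9:11] width=2 -> value=3 (bin 11); offset now 11 = byte 1 bit 3; 29 bits remain
Read 3: bits[11:15] width=4 -> value=6 (bin 0110); offset now 15 = byte 1 bit 7; 25 bits remain
Read 4: bits[15:27] width=12 -> value=3077 (bin 110000000101); offset now 27 = byte 3 bit 3; 13 bits remain

Answer: 27 3077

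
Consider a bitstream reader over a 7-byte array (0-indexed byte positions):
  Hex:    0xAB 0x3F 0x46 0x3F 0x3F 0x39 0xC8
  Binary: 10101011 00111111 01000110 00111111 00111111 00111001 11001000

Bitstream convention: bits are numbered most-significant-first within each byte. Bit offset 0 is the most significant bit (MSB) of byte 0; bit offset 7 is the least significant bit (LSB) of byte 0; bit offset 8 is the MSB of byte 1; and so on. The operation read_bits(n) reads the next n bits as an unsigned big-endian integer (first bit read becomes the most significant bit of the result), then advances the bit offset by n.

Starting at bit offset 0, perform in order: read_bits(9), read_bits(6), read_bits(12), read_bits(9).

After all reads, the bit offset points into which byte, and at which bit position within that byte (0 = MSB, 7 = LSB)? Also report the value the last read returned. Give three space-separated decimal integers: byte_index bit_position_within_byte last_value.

Read 1: bits[0:9] width=9 -> value=342 (bin 101010110); offset now 9 = byte 1 bit 1; 47 bits remain
Read 2: bits[9:15] width=6 -> value=31 (bin 011111); offset now 15 = byte 1 bit 7; 41 bits remain
Read 3: bits[15:27] width=12 -> value=2609 (bin 101000110001); offset now 27 = byte 3 bit 3; 29 bits remain
Read 4: bits[27:36] width=9 -> value=499 (bin 111110011); offset now 36 = byte 4 bit 4; 20 bits remain

Answer: 4 4 499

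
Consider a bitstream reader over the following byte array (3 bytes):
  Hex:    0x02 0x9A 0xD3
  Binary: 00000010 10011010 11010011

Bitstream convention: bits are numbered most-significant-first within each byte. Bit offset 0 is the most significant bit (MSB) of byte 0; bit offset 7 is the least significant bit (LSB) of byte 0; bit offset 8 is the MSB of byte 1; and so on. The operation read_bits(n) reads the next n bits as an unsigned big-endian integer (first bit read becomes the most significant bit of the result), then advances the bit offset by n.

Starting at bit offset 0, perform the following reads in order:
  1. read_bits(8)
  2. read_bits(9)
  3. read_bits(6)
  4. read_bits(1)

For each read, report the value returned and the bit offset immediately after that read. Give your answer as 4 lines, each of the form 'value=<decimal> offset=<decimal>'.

Answer: value=2 offset=8
value=309 offset=17
value=41 offset=23
value=1 offset=24

Derivation:
Read 1: bits[0:8] width=8 -> value=2 (bin 00000010); offset now 8 = byte 1 bit 0; 16 bits remain
Read 2: bits[8:17] width=9 -> value=309 (bin 100110101); offset now 17 = byte 2 bit 1; 7 bits remain
Read 3: bits[17:23] width=6 -> value=41 (bin 101001); offset now 23 = byte 2 bit 7; 1 bits remain
Read 4: bits[23:24] width=1 -> value=1 (bin 1); offset now 24 = byte 3 bit 0; 0 bits remain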